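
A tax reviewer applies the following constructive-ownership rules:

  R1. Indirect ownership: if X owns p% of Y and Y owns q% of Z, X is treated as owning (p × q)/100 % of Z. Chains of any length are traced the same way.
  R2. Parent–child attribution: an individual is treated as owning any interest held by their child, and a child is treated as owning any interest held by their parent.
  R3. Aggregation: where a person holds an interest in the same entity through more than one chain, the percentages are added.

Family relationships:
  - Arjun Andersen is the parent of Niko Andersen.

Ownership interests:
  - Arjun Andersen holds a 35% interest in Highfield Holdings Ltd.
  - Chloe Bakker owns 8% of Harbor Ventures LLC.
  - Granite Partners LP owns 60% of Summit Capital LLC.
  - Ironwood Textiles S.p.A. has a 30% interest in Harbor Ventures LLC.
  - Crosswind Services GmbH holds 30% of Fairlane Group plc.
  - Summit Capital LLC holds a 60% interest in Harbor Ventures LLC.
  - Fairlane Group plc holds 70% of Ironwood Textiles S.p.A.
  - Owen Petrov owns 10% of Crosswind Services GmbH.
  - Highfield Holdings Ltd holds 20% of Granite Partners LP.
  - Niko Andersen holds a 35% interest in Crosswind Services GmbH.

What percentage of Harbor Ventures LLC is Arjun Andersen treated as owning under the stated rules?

4.725%

By parent–child attribution (R2), Arjun Andersen is treated as owning Niko Andersen's 35% interest in Crosswind Services GmbH.
Chain via Highfield Holdings Ltd → Granite Partners LP → Summit Capital LLC (R1): 35% × 20% × 60% × 60% = 2.52% of Harbor Ventures LLC.
Chain via Crosswind Services GmbH → Fairlane Group plc → Ironwood Textiles S.p.A. (R1): 35% × 30% × 70% × 30% = 2.205% of Harbor Ventures LLC.
Aggregating (R3): 2.52% + 2.205% = 4.725%.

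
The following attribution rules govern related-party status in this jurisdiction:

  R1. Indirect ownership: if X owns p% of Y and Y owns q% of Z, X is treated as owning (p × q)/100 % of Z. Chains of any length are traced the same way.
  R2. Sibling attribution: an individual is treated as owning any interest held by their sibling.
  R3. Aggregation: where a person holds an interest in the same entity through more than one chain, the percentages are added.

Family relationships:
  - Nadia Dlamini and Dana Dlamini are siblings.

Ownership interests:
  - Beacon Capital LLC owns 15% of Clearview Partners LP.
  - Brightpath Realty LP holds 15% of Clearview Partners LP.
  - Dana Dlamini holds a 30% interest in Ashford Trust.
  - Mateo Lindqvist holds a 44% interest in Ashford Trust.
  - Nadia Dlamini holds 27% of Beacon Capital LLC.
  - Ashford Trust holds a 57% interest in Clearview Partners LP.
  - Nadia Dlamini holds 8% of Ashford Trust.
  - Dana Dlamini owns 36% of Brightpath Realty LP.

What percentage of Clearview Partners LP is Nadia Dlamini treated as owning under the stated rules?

31.11%

By sibling attribution (R2), Nadia Dlamini is treated as also owning Dana Dlamini's interest in Ashford Trust, giving 8% + 30% = 38%.
By sibling attribution (R2), Nadia Dlamini is treated as owning Dana Dlamini's 36% interest in Brightpath Realty LP.
Chain via Beacon Capital LLC (R1): 27% × 15% = 4.05% of Clearview Partners LP.
Chain via Ashford Trust (R1): 38% × 57% = 21.66% of Clearview Partners LP.
Chain via Brightpath Realty LP (R1): 36% × 15% = 5.4% of Clearview Partners LP.
Aggregating (R3): 4.05% + 21.66% + 5.4% = 31.11%.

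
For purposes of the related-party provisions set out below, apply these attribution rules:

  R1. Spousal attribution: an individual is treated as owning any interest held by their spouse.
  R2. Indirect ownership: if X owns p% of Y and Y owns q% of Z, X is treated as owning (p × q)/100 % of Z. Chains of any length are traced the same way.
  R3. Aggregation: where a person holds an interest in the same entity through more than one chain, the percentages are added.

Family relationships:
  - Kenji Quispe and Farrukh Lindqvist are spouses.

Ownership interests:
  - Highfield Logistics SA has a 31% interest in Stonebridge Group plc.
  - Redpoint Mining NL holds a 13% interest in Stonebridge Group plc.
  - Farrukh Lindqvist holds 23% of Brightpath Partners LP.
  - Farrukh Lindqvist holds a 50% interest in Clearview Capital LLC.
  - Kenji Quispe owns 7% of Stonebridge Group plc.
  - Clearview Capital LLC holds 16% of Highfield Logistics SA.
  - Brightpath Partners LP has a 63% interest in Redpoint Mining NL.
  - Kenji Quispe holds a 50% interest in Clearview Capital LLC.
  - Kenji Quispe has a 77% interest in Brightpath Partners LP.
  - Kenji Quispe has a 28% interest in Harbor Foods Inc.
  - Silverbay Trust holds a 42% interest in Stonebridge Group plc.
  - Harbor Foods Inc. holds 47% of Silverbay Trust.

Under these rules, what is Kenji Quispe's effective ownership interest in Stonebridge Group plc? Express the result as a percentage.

By spousal attribution (R1), Kenji Quispe is treated as also owning Farrukh Lindqvist's interest in Clearview Capital LLC, giving 50% + 50% = 100%.
By spousal attribution (R1), Kenji Quispe is treated as also owning Farrukh Lindqvist's interest in Brightpath Partners LP, giving 77% + 23% = 100%.
Chain via Clearview Capital LLC → Highfield Logistics SA (R2): 100% × 16% × 31% = 4.96% of Stonebridge Group plc.
Chain via Brightpath Partners LP → Redpoint Mining NL (R2): 100% × 63% × 13% = 8.19% of Stonebridge Group plc.
Chain via Harbor Foods Inc. → Silverbay Trust (R2): 28% × 47% × 42% = 5.5272% of Stonebridge Group plc.
Direct interest in Stonebridge Group plc: 7%.
Aggregating (R3): 4.96% + 8.19% + 5.5272% + 7% = 25.6772%.

25.6772%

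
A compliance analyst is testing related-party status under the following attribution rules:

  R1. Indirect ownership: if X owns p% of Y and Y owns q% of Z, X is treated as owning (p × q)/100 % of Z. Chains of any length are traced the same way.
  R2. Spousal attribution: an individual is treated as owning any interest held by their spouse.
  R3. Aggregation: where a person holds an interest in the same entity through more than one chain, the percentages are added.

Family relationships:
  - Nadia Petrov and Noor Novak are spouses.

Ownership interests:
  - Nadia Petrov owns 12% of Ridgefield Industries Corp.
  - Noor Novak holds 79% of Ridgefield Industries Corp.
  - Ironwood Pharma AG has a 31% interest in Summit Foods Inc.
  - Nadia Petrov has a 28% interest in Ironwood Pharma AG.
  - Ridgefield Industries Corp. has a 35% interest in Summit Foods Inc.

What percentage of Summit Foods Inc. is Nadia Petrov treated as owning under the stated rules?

40.53%

By spousal attribution (R2), Nadia Petrov is treated as also owning Noor Novak's interest in Ridgefield Industries Corp, giving 12% + 79% = 91%.
Chain via Ridgefield Industries Corp. (R1): 91% × 35% = 31.85% of Summit Foods Inc.
Chain via Ironwood Pharma AG (R1): 28% × 31% = 8.68% of Summit Foods Inc.
Aggregating (R3): 31.85% + 8.68% = 40.53%.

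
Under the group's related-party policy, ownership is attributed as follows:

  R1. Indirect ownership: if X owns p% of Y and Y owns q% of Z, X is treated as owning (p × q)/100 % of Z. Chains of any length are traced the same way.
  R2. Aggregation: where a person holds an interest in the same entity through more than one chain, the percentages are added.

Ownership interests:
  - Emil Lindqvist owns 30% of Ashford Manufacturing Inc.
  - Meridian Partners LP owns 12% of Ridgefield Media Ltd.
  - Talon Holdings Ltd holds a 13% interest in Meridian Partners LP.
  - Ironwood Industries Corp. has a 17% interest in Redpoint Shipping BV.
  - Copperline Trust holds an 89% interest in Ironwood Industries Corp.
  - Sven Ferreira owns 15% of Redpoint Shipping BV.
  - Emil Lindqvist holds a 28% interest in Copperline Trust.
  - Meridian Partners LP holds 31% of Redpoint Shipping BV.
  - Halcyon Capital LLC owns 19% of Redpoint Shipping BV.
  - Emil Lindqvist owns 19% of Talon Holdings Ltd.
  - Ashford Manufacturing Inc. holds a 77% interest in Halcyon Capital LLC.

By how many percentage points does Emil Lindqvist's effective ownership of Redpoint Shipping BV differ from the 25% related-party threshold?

Chain via Copperline Trust → Ironwood Industries Corp. (R1): 28% × 89% × 17% = 4.2364% of Redpoint Shipping BV.
Chain via Ashford Manufacturing Inc. → Halcyon Capital LLC (R1): 30% × 77% × 19% = 4.389% of Redpoint Shipping BV.
Chain via Talon Holdings Ltd → Meridian Partners LP (R1): 19% × 13% × 31% = 0.7657% of Redpoint Shipping BV.
Aggregating (R2): 4.2364% + 4.389% + 0.7657% = 9.3911%.
9.3911% falls short of the 25% threshold by 15.6089 percentage points.

15.6089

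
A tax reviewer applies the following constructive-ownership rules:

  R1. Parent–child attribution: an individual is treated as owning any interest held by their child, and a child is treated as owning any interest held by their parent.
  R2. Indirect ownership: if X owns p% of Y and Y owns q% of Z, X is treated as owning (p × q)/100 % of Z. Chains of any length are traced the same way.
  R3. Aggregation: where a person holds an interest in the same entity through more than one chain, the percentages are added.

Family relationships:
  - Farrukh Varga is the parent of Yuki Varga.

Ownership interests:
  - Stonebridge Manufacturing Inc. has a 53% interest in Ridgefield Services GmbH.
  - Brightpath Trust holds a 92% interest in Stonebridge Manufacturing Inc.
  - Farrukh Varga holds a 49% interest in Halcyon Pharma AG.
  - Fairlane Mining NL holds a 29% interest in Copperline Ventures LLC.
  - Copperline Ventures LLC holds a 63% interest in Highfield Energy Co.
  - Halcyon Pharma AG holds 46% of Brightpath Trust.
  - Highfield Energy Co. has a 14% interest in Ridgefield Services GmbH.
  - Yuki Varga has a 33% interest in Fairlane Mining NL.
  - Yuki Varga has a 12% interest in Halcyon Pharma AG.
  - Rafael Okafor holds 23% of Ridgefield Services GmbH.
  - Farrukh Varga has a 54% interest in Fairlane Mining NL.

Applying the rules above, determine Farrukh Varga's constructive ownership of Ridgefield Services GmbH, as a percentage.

By parent–child attribution (R1), Farrukh Varga is treated as also owning Yuki Varga's interest in Fairlane Mining NL, giving 54% + 33% = 87%.
By parent–child attribution (R1), Farrukh Varga is treated as also owning Yuki Varga's interest in Halcyon Pharma AG, giving 49% + 12% = 61%.
Chain via Fairlane Mining NL → Copperline Ventures LLC → Highfield Energy Co. (R2): 87% × 29% × 63% × 14% = 2.225286% of Ridgefield Services GmbH.
Chain via Halcyon Pharma AG → Brightpath Trust → Stonebridge Manufacturing Inc. (R2): 61% × 46% × 92% × 53% = 13.682056% of Ridgefield Services GmbH.
Aggregating (R3): 2.225286% + 13.682056% = 15.907342%.

15.907342%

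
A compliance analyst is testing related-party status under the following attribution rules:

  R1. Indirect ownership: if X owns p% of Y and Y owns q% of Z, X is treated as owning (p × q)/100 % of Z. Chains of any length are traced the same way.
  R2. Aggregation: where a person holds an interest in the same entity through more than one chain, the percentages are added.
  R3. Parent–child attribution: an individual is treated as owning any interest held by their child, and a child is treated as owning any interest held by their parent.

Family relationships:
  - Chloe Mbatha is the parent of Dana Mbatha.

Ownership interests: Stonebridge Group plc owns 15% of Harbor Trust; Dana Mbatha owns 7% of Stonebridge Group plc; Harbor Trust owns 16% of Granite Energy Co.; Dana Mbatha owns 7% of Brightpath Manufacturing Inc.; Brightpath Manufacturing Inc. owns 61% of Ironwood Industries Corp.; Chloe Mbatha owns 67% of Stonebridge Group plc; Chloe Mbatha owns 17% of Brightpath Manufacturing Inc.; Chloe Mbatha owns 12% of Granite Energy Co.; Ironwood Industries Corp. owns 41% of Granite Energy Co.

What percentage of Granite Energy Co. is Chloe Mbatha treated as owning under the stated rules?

By parent–child attribution (R3), Chloe Mbatha is treated as also owning Dana Mbatha's interest in Stonebridge Group plc, giving 67% + 7% = 74%.
By parent–child attribution (R3), Chloe Mbatha is treated as also owning Dana Mbatha's interest in Brightpath Manufacturing Inc, giving 17% + 7% = 24%.
Chain via Stonebridge Group plc → Harbor Trust (R1): 74% × 15% × 16% = 1.776% of Granite Energy Co.
Chain via Brightpath Manufacturing Inc. → Ironwood Industries Corp. (R1): 24% × 61% × 41% = 6.0024% of Granite Energy Co.
Direct interest in Granite Energy Co: 12%.
Aggregating (R2): 1.776% + 6.0024% + 12% = 19.7784%.

19.7784%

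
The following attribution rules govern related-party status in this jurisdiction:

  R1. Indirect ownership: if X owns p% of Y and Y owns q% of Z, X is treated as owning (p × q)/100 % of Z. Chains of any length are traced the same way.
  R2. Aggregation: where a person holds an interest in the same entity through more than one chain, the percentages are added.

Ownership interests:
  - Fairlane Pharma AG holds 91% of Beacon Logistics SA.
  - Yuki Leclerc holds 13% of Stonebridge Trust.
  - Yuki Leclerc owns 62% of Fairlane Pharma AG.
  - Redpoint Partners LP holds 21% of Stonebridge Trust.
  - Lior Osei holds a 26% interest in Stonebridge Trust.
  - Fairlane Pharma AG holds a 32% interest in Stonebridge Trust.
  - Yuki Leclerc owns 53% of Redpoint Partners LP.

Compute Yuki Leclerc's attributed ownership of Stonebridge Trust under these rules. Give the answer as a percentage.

43.97%

Chain via Fairlane Pharma AG (R1): 62% × 32% = 19.84% of Stonebridge Trust.
Chain via Redpoint Partners LP (R1): 53% × 21% = 11.13% of Stonebridge Trust.
Direct interest in Stonebridge Trust: 13%.
Aggregating (R2): 19.84% + 11.13% + 13% = 43.97%.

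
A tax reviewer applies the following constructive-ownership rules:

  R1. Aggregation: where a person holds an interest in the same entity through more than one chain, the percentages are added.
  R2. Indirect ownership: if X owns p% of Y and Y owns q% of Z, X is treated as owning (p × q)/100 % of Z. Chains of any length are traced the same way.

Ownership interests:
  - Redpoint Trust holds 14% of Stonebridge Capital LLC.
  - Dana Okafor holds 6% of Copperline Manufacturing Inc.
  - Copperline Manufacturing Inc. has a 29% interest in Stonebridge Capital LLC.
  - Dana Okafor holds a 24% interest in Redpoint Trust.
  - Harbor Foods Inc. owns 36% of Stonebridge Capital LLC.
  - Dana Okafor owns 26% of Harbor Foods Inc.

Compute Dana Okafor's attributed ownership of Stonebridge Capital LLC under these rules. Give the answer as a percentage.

Chain via Redpoint Trust (R2): 24% × 14% = 3.36% of Stonebridge Capital LLC.
Chain via Copperline Manufacturing Inc. (R2): 6% × 29% = 1.74% of Stonebridge Capital LLC.
Chain via Harbor Foods Inc. (R2): 26% × 36% = 9.36% of Stonebridge Capital LLC.
Aggregating (R1): 3.36% + 1.74% + 9.36% = 14.46%.

14.46%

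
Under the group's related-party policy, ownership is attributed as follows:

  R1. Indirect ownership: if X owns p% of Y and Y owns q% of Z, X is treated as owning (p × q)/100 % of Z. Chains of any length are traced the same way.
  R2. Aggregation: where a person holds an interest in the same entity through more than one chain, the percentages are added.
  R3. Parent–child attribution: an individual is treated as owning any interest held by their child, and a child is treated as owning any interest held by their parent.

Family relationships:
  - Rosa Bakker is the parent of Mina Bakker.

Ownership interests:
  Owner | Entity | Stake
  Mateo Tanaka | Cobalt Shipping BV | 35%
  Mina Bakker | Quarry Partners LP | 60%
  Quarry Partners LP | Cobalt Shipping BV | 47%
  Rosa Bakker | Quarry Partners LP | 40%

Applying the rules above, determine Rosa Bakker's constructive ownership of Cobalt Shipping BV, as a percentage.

47%

By parent–child attribution (R3), Rosa Bakker is treated as also owning Mina Bakker's interest in Quarry Partners LP, giving 40% + 60% = 100%.
Chain via Quarry Partners LP (R1): 100% × 47% = 47% of Cobalt Shipping BV.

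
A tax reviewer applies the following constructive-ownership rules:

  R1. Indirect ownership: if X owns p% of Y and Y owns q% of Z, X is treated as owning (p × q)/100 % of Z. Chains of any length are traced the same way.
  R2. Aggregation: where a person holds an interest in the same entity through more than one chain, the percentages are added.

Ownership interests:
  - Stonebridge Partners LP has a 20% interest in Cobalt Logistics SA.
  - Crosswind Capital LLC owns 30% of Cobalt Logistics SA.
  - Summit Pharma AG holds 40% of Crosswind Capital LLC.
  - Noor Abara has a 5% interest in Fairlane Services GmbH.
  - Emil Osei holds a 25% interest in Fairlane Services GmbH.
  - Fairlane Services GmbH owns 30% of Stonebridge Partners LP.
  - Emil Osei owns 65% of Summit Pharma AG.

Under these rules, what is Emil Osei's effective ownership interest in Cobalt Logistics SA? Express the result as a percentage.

Chain via Summit Pharma AG → Crosswind Capital LLC (R1): 65% × 40% × 30% = 7.8% of Cobalt Logistics SA.
Chain via Fairlane Services GmbH → Stonebridge Partners LP (R1): 25% × 30% × 20% = 1.5% of Cobalt Logistics SA.
Aggregating (R2): 7.8% + 1.5% = 9.3%.

9.3%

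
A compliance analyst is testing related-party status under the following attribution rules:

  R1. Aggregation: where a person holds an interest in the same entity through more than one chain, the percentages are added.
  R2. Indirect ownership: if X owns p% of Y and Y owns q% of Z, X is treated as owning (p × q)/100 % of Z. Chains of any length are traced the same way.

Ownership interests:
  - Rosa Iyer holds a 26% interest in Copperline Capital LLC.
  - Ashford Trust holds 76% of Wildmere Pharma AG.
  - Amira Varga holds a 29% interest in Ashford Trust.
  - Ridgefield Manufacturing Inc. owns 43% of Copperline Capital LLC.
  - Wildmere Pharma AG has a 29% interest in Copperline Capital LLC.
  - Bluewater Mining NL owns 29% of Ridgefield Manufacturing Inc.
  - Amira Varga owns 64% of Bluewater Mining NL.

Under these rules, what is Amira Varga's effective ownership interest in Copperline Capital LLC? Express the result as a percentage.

Chain via Bluewater Mining NL → Ridgefield Manufacturing Inc. (R2): 64% × 29% × 43% = 7.9808% of Copperline Capital LLC.
Chain via Ashford Trust → Wildmere Pharma AG (R2): 29% × 76% × 29% = 6.3916% of Copperline Capital LLC.
Aggregating (R1): 7.9808% + 6.3916% = 14.3724%.

14.3724%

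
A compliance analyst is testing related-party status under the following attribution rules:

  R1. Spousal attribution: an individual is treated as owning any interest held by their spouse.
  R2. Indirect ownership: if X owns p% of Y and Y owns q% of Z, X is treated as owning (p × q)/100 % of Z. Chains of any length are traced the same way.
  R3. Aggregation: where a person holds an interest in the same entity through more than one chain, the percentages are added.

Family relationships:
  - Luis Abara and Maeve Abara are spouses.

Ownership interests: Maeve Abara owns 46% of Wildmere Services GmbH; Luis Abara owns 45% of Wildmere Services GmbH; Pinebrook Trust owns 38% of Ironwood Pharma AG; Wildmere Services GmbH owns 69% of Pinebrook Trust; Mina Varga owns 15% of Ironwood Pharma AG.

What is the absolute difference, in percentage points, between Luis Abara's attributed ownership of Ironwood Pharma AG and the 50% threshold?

By spousal attribution (R1), Luis Abara is treated as also owning Maeve Abara's interest in Wildmere Services GmbH, giving 45% + 46% = 91%.
Chain via Wildmere Services GmbH → Pinebrook Trust (R2): 91% × 69% × 38% = 23.8602% of Ironwood Pharma AG.
23.8602% falls short of the 50% threshold by 26.1398 percentage points.

26.1398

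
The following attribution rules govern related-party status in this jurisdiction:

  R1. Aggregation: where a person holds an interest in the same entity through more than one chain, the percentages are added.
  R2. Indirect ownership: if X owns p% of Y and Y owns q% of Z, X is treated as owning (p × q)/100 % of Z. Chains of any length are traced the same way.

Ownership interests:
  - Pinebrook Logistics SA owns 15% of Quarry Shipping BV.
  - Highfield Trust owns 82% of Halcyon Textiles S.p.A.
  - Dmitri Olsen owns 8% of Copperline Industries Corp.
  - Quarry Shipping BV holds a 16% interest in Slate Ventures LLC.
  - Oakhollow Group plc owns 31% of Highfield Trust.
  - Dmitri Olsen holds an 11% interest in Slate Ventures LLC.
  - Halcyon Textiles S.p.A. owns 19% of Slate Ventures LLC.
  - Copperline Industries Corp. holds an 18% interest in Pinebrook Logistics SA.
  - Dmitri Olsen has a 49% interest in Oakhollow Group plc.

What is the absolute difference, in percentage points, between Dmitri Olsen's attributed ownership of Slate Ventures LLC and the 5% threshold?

Chain via Oakhollow Group plc → Highfield Trust → Halcyon Textiles S.p.A. (R2): 49% × 31% × 82% × 19% = 2.366602% of Slate Ventures LLC.
Chain via Copperline Industries Corp. → Pinebrook Logistics SA → Quarry Shipping BV (R2): 8% × 18% × 15% × 16% = 0.03456% of Slate Ventures LLC.
Direct interest in Slate Ventures LLC: 11%.
Aggregating (R1): 2.366602% + 0.03456% + 11% = 13.401162%.
13.401162% exceeds the 5% threshold by 8.401162 percentage points.

8.401162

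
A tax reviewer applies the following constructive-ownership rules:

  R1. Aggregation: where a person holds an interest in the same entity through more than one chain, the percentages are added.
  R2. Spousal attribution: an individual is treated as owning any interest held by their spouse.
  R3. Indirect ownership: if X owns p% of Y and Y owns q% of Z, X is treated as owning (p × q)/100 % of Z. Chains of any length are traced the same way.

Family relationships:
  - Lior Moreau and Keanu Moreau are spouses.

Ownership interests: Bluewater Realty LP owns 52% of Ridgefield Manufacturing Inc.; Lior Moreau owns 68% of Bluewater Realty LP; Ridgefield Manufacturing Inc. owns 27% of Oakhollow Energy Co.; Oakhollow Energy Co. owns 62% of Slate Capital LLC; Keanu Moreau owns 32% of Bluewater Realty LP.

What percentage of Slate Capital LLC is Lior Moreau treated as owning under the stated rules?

8.7048%

By spousal attribution (R2), Lior Moreau is treated as also owning Keanu Moreau's interest in Bluewater Realty LP, giving 68% + 32% = 100%.
Chain via Bluewater Realty LP → Ridgefield Manufacturing Inc. → Oakhollow Energy Co. (R3): 100% × 52% × 27% × 62% = 8.7048% of Slate Capital LLC.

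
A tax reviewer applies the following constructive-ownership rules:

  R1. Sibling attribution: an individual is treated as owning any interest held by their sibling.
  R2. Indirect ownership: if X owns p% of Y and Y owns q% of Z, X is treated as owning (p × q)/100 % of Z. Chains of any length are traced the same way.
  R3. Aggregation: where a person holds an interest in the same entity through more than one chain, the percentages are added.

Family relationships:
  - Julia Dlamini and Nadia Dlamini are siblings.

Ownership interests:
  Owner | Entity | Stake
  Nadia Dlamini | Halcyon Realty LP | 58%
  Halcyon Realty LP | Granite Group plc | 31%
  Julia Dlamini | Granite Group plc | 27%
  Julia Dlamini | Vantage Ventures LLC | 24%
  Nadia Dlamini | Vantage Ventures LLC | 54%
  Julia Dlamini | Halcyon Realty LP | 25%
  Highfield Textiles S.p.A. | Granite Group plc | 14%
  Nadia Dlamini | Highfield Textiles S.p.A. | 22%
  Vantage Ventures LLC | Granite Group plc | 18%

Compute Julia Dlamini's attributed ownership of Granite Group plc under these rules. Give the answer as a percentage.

By sibling attribution (R1), Julia Dlamini is treated as also owning Nadia Dlamini's interest in Halcyon Realty LP, giving 25% + 58% = 83%.
By sibling attribution (R1), Julia Dlamini is treated as also owning Nadia Dlamini's interest in Vantage Ventures LLC, giving 24% + 54% = 78%.
By sibling attribution (R1), Julia Dlamini is treated as owning Nadia Dlamini's 22% interest in Highfield Textiles S.p.A.
Chain via Halcyon Realty LP (R2): 83% × 31% = 25.73% of Granite Group plc.
Chain via Vantage Ventures LLC (R2): 78% × 18% = 14.04% of Granite Group plc.
Direct interest in Granite Group plc: 27%.
Chain via Highfield Textiles S.p.A. (R2): 22% × 14% = 3.08% of Granite Group plc.
Aggregating (R3): 25.73% + 14.04% + 27% + 3.08% = 69.85%.

69.85%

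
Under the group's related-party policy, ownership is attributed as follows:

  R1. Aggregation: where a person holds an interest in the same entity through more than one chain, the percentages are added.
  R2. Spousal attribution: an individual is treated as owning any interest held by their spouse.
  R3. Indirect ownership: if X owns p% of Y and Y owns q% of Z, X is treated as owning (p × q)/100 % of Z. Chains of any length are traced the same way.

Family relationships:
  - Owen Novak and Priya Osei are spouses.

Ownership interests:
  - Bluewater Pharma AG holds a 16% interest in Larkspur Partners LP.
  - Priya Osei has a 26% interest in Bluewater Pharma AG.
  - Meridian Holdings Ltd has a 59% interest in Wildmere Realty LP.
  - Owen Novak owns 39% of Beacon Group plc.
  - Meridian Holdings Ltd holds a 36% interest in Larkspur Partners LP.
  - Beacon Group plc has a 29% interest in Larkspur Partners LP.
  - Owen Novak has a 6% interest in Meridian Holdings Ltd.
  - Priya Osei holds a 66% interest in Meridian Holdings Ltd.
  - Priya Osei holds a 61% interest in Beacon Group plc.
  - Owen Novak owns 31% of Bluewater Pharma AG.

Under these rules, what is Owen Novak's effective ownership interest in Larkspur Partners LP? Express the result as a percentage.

By spousal attribution (R2), Owen Novak is treated as also owning Priya Osei's interest in Meridian Holdings Ltd, giving 6% + 66% = 72%.
By spousal attribution (R2), Owen Novak is treated as also owning Priya Osei's interest in Beacon Group plc, giving 39% + 61% = 100%.
By spousal attribution (R2), Owen Novak is treated as also owning Priya Osei's interest in Bluewater Pharma AG, giving 31% + 26% = 57%.
Chain via Meridian Holdings Ltd (R3): 72% × 36% = 25.92% of Larkspur Partners LP.
Chain via Beacon Group plc (R3): 100% × 29% = 29% of Larkspur Partners LP.
Chain via Bluewater Pharma AG (R3): 57% × 16% = 9.12% of Larkspur Partners LP.
Aggregating (R1): 25.92% + 29% + 9.12% = 64.04%.

64.04%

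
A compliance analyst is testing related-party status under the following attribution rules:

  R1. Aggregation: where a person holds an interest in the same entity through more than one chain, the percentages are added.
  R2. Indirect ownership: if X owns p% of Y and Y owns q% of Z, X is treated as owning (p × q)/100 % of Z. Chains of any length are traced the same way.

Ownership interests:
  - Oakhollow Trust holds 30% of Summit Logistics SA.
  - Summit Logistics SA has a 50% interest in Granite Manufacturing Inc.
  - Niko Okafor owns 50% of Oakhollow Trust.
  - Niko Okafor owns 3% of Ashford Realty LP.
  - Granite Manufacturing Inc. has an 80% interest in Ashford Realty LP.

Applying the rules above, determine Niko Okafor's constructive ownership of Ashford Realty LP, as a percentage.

9%

Chain via Oakhollow Trust → Summit Logistics SA → Granite Manufacturing Inc. (R2): 50% × 30% × 50% × 80% = 6% of Ashford Realty LP.
Direct interest in Ashford Realty LP: 3%.
Aggregating (R1): 6% + 3% = 9%.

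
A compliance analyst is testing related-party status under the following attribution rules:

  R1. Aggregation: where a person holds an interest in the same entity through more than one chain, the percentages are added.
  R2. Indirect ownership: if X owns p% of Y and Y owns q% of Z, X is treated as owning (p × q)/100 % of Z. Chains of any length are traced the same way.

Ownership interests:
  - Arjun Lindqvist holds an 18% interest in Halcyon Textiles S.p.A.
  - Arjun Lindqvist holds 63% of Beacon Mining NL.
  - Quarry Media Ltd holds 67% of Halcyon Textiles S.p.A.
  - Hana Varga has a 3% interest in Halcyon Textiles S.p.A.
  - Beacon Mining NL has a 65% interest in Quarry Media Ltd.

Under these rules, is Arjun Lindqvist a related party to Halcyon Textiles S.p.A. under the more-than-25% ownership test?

Yes

Chain via Beacon Mining NL → Quarry Media Ltd (R2): 63% × 65% × 67% = 27.4365% of Halcyon Textiles S.p.A.
Direct interest in Halcyon Textiles S.p.A: 18%.
Aggregating (R1): 27.4365% + 18% = 45.4365%.
45.4365% exceeds the 25% threshold, so Arjun is a related party to Halcyon Textiles S.p.A.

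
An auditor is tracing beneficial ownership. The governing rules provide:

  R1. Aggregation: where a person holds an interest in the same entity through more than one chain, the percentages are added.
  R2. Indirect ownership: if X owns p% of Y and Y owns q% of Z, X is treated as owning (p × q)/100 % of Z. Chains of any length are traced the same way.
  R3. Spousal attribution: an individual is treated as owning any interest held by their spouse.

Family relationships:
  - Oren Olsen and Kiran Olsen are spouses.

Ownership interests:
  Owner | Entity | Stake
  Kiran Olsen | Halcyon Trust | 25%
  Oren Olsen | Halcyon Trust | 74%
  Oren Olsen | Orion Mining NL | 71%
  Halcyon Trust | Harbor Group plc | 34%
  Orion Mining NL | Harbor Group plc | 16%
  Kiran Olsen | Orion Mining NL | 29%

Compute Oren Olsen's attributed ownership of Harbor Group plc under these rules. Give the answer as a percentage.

49.66%

By spousal attribution (R3), Oren Olsen is treated as also owning Kiran Olsen's interest in Orion Mining NL, giving 71% + 29% = 100%.
By spousal attribution (R3), Oren Olsen is treated as also owning Kiran Olsen's interest in Halcyon Trust, giving 74% + 25% = 99%.
Chain via Orion Mining NL (R2): 100% × 16% = 16% of Harbor Group plc.
Chain via Halcyon Trust (R2): 99% × 34% = 33.66% of Harbor Group plc.
Aggregating (R1): 16% + 33.66% = 49.66%.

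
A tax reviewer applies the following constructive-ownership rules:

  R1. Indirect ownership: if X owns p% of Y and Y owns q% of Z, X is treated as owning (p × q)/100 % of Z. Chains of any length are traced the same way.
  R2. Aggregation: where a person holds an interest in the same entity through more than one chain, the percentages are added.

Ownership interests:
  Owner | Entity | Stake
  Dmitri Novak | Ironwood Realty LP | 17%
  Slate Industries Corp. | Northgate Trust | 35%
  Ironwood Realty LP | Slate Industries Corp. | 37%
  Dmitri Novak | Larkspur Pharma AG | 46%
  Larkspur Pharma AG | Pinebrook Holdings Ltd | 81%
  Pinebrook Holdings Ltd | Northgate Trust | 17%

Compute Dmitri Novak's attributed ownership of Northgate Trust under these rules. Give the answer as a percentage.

8.5357%

Chain via Larkspur Pharma AG → Pinebrook Holdings Ltd (R1): 46% × 81% × 17% = 6.3342% of Northgate Trust.
Chain via Ironwood Realty LP → Slate Industries Corp. (R1): 17% × 37% × 35% = 2.2015% of Northgate Trust.
Aggregating (R2): 6.3342% + 2.2015% = 8.5357%.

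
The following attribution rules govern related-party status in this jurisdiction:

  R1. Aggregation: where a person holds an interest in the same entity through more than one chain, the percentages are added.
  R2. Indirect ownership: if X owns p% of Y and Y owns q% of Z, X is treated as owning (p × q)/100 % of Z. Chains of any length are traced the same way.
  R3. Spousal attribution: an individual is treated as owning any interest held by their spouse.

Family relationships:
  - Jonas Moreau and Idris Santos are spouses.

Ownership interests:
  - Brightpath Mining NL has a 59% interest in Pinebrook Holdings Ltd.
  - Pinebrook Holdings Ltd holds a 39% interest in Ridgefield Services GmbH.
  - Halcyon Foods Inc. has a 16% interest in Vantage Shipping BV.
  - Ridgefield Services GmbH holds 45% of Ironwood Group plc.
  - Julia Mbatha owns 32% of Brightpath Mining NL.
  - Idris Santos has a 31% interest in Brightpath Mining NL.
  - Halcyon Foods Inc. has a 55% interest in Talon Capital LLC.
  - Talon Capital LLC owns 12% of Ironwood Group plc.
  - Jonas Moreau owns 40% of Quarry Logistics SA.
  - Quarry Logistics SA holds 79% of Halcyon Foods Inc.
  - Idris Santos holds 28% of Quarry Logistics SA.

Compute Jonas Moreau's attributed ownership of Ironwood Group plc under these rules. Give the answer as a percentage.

By spousal attribution (R3), Jonas Moreau is treated as also owning Idris Santos's interest in Quarry Logistics SA, giving 40% + 28% = 68%.
By spousal attribution (R3), Jonas Moreau is treated as owning Idris Santos's 31% interest in Brightpath Mining NL.
Chain via Quarry Logistics SA → Halcyon Foods Inc. → Talon Capital LLC (R2): 68% × 79% × 55% × 12% = 3.54552% of Ironwood Group plc.
Chain via Brightpath Mining NL → Pinebrook Holdings Ltd → Ridgefield Services GmbH (R2): 31% × 59% × 39% × 45% = 3.209895% of Ironwood Group plc.
Aggregating (R1): 3.54552% + 3.209895% = 6.755415%.

6.755415%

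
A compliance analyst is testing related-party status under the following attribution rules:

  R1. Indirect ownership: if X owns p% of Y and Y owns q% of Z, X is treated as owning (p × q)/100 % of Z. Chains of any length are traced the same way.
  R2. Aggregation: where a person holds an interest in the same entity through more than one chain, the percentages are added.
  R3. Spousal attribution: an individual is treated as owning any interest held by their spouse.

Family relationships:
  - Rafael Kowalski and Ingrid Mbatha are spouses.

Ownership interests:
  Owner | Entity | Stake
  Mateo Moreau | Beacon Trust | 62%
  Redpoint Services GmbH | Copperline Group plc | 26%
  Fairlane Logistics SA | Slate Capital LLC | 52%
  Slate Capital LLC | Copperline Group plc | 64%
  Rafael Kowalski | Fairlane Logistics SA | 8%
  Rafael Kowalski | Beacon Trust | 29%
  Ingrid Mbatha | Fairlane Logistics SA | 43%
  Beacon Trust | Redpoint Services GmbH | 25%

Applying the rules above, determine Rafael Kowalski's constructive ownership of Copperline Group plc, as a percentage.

18.8578%

By spousal attribution (R3), Rafael Kowalski is treated as also owning Ingrid Mbatha's interest in Fairlane Logistics SA, giving 8% + 43% = 51%.
Chain via Beacon Trust → Redpoint Services GmbH (R1): 29% × 25% × 26% = 1.885% of Copperline Group plc.
Chain via Fairlane Logistics SA → Slate Capital LLC (R1): 51% × 52% × 64% = 16.9728% of Copperline Group plc.
Aggregating (R2): 1.885% + 16.9728% = 18.8578%.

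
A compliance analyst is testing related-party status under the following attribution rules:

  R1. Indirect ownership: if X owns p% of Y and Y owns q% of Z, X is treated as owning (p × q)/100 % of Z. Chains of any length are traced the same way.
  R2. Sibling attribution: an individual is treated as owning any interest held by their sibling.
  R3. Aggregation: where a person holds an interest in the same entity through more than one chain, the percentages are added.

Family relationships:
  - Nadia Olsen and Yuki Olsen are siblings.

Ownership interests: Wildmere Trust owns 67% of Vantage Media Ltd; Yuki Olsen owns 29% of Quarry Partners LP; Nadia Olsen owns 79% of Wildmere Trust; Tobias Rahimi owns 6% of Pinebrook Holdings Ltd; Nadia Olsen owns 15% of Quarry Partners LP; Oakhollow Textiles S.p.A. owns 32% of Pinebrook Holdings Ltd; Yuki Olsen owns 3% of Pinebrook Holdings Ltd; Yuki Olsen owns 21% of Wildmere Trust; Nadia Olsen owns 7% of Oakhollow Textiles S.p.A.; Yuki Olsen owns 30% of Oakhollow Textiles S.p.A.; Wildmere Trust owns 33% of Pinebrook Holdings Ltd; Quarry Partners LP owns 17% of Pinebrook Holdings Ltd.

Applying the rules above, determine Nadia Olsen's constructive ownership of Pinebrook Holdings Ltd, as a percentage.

By sibling attribution (R2), Nadia Olsen is treated as also owning Yuki Olsen's interest in Oakhollow Textiles S.p.A, giving 7% + 30% = 37%.
By sibling attribution (R2), Nadia Olsen is treated as also owning Yuki Olsen's interest in Quarry Partners LP, giving 15% + 29% = 44%.
By sibling attribution (R2), Nadia Olsen is treated as also owning Yuki Olsen's interest in Wildmere Trust, giving 79% + 21% = 100%.
By sibling attribution (R2), Nadia Olsen is treated as owning Yuki Olsen's 3% interest in Pinebrook Holdings Ltd.
Chain via Oakhollow Textiles S.p.A. (R1): 37% × 32% = 11.84% of Pinebrook Holdings Ltd.
Chain via Quarry Partners LP (R1): 44% × 17% = 7.48% of Pinebrook Holdings Ltd.
Chain via Wildmere Trust (R1): 100% × 33% = 33% of Pinebrook Holdings Ltd.
Direct interest in Pinebrook Holdings Ltd: 3%.
Aggregating (R3): 11.84% + 7.48% + 33% + 3% = 55.32%.

55.32%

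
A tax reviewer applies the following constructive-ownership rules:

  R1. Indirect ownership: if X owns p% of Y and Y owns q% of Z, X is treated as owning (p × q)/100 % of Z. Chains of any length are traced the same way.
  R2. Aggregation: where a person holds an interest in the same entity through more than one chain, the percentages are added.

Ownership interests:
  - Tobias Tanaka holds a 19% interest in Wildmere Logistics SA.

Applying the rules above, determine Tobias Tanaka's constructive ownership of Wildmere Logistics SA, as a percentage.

Direct interest in Wildmere Logistics SA: 19%.

19%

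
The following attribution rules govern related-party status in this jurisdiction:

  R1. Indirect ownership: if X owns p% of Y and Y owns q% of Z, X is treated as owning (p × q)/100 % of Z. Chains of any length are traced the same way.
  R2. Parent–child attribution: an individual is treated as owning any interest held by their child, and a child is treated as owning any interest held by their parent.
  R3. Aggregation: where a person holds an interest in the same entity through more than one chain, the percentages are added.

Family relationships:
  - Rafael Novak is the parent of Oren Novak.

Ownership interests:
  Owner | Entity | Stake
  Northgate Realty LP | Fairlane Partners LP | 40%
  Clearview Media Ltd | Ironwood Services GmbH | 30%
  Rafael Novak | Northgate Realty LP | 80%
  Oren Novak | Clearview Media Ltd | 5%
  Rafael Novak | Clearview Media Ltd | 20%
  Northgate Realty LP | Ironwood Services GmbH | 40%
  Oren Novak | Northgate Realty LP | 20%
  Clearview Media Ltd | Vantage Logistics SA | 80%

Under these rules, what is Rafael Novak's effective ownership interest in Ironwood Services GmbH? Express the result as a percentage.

By parent–child attribution (R2), Rafael Novak is treated as also owning Oren Novak's interest in Northgate Realty LP, giving 80% + 20% = 100%.
By parent–child attribution (R2), Rafael Novak is treated as also owning Oren Novak's interest in Clearview Media Ltd, giving 20% + 5% = 25%.
Chain via Northgate Realty LP (R1): 100% × 40% = 40% of Ironwood Services GmbH.
Chain via Clearview Media Ltd (R1): 25% × 30% = 7.5% of Ironwood Services GmbH.
Aggregating (R3): 40% + 7.5% = 47.5%.

47.5%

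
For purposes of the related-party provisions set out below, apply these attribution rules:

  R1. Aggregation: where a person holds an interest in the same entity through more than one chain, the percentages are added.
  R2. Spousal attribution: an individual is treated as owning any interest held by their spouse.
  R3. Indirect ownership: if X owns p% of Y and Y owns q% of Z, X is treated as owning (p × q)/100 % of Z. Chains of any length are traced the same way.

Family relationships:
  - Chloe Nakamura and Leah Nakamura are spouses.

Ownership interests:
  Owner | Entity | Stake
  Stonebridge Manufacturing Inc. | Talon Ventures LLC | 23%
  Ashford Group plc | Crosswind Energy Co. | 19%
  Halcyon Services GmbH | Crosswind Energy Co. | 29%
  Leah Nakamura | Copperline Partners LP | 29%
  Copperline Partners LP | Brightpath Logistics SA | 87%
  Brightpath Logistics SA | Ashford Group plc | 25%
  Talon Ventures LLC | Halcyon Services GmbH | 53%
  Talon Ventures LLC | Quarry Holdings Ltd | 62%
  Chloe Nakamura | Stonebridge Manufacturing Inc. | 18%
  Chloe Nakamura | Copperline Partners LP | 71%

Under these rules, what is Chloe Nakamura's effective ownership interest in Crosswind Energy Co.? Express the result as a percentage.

4.768818%

By spousal attribution (R2), Chloe Nakamura is treated as also owning Leah Nakamura's interest in Copperline Partners LP, giving 71% + 29% = 100%.
Chain via Stonebridge Manufacturing Inc. → Talon Ventures LLC → Halcyon Services GmbH (R3): 18% × 23% × 53% × 29% = 0.636318% of Crosswind Energy Co.
Chain via Copperline Partners LP → Brightpath Logistics SA → Ashford Group plc (R3): 100% × 87% × 25% × 19% = 4.1325% of Crosswind Energy Co.
Aggregating (R1): 0.636318% + 4.1325% = 4.768818%.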